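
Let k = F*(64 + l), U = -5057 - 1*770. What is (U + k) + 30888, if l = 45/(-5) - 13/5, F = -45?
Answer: 22703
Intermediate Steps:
l = -58/5 (l = 45*(-⅕) - 13*⅕ = -9 - 13/5 = -58/5 ≈ -11.600)
U = -5827 (U = -5057 - 770 = -5827)
k = -2358 (k = -45*(64 - 58/5) = -45*262/5 = -2358)
(U + k) + 30888 = (-5827 - 2358) + 30888 = -8185 + 30888 = 22703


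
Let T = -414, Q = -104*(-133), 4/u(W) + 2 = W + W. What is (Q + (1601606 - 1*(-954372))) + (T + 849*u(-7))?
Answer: 10276735/4 ≈ 2.5692e+6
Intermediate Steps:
u(W) = 4/(-2 + 2*W) (u(W) = 4/(-2 + (W + W)) = 4/(-2 + 2*W))
Q = 13832
(Q + (1601606 - 1*(-954372))) + (T + 849*u(-7)) = (13832 + (1601606 - 1*(-954372))) + (-414 + 849*(2/(-1 - 7))) = (13832 + (1601606 + 954372)) + (-414 + 849*(2/(-8))) = (13832 + 2555978) + (-414 + 849*(2*(-1/8))) = 2569810 + (-414 + 849*(-1/4)) = 2569810 + (-414 - 849/4) = 2569810 - 2505/4 = 10276735/4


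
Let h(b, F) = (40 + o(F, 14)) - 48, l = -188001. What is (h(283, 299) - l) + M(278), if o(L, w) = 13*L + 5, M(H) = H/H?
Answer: 191886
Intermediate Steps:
M(H) = 1
o(L, w) = 5 + 13*L
h(b, F) = -3 + 13*F (h(b, F) = (40 + (5 + 13*F)) - 48 = (45 + 13*F) - 48 = -3 + 13*F)
(h(283, 299) - l) + M(278) = ((-3 + 13*299) - 1*(-188001)) + 1 = ((-3 + 3887) + 188001) + 1 = (3884 + 188001) + 1 = 191885 + 1 = 191886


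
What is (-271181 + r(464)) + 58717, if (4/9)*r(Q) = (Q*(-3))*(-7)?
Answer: -190540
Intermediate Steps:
r(Q) = 189*Q/4 (r(Q) = 9*((Q*(-3))*(-7))/4 = 9*(-3*Q*(-7))/4 = 9*(21*Q)/4 = 189*Q/4)
(-271181 + r(464)) + 58717 = (-271181 + (189/4)*464) + 58717 = (-271181 + 21924) + 58717 = -249257 + 58717 = -190540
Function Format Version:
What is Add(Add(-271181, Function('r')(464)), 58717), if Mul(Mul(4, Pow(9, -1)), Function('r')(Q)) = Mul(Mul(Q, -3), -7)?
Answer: -190540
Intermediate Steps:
Function('r')(Q) = Mul(Rational(189, 4), Q) (Function('r')(Q) = Mul(Rational(9, 4), Mul(Mul(Q, -3), -7)) = Mul(Rational(9, 4), Mul(Mul(-3, Q), -7)) = Mul(Rational(9, 4), Mul(21, Q)) = Mul(Rational(189, 4), Q))
Add(Add(-271181, Function('r')(464)), 58717) = Add(Add(-271181, Mul(Rational(189, 4), 464)), 58717) = Add(Add(-271181, 21924), 58717) = Add(-249257, 58717) = -190540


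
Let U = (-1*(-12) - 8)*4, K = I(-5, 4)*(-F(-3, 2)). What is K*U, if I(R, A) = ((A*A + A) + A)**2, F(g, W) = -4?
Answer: 36864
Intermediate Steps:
I(R, A) = (A**2 + 2*A)**2 (I(R, A) = ((A**2 + A) + A)**2 = ((A + A**2) + A)**2 = (A**2 + 2*A)**2)
K = 2304 (K = (4**2*(2 + 4)**2)*(-1*(-4)) = (16*6**2)*4 = (16*36)*4 = 576*4 = 2304)
U = 16 (U = (12 - 8)*4 = 4*4 = 16)
K*U = 2304*16 = 36864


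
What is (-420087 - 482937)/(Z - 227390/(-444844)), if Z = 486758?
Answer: -200852404128/108265801571 ≈ -1.8552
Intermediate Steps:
(-420087 - 482937)/(Z - 227390/(-444844)) = (-420087 - 482937)/(486758 - 227390/(-444844)) = -903024/(486758 - 227390*(-1/444844)) = -903024/(486758 + 113695/222422) = -903024/108265801571/222422 = -903024*222422/108265801571 = -200852404128/108265801571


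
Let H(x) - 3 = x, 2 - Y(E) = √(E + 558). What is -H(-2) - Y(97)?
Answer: -3 + √655 ≈ 22.593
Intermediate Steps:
Y(E) = 2 - √(558 + E) (Y(E) = 2 - √(E + 558) = 2 - √(558 + E))
H(x) = 3 + x
-H(-2) - Y(97) = -(3 - 2) - (2 - √(558 + 97)) = -1*1 - (2 - √655) = -1 + (-2 + √655) = -3 + √655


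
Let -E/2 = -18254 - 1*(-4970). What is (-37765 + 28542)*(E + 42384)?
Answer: -635944296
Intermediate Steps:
E = 26568 (E = -2*(-18254 - 1*(-4970)) = -2*(-18254 + 4970) = -2*(-13284) = 26568)
(-37765 + 28542)*(E + 42384) = (-37765 + 28542)*(26568 + 42384) = -9223*68952 = -635944296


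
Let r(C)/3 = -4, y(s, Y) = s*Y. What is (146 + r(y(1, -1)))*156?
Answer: 20904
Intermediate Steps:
y(s, Y) = Y*s
r(C) = -12 (r(C) = 3*(-4) = -12)
(146 + r(y(1, -1)))*156 = (146 - 12)*156 = 134*156 = 20904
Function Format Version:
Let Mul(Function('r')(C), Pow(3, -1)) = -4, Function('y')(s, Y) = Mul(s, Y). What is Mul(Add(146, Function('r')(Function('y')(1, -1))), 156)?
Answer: 20904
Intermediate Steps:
Function('y')(s, Y) = Mul(Y, s)
Function('r')(C) = -12 (Function('r')(C) = Mul(3, -4) = -12)
Mul(Add(146, Function('r')(Function('y')(1, -1))), 156) = Mul(Add(146, -12), 156) = Mul(134, 156) = 20904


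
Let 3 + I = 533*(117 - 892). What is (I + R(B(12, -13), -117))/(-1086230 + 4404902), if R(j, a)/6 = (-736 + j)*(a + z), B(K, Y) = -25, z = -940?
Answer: 275824/207417 ≈ 1.3298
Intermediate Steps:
R(j, a) = 6*(-940 + a)*(-736 + j) (R(j, a) = 6*((-736 + j)*(a - 940)) = 6*((-736 + j)*(-940 + a)) = 6*((-940 + a)*(-736 + j)) = 6*(-940 + a)*(-736 + j))
I = -413078 (I = -3 + 533*(117 - 892) = -3 + 533*(-775) = -3 - 413075 = -413078)
(I + R(B(12, -13), -117))/(-1086230 + 4404902) = (-413078 + (4151040 - 5640*(-25) - 4416*(-117) + 6*(-117)*(-25)))/(-1086230 + 4404902) = (-413078 + (4151040 + 141000 + 516672 + 17550))/3318672 = (-413078 + 4826262)*(1/3318672) = 4413184*(1/3318672) = 275824/207417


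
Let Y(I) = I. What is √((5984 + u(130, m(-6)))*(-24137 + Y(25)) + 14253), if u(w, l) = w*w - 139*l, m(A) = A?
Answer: I*√571874163 ≈ 23914.0*I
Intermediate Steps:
u(w, l) = w² - 139*l
√((5984 + u(130, m(-6)))*(-24137 + Y(25)) + 14253) = √((5984 + (130² - 139*(-6)))*(-24137 + 25) + 14253) = √((5984 + (16900 + 834))*(-24112) + 14253) = √((5984 + 17734)*(-24112) + 14253) = √(23718*(-24112) + 14253) = √(-571888416 + 14253) = √(-571874163) = I*√571874163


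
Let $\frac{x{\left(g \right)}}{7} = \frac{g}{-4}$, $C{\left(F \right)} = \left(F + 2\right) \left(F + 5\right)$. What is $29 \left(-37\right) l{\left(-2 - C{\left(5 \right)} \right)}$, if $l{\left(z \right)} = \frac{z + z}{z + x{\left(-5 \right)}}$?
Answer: $- \frac{618048}{253} \approx -2442.9$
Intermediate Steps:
$C{\left(F \right)} = \left(2 + F\right) \left(5 + F\right)$
$x{\left(g \right)} = - \frac{7 g}{4}$ ($x{\left(g \right)} = 7 \frac{g}{-4} = 7 g \left(- \frac{1}{4}\right) = 7 \left(- \frac{g}{4}\right) = - \frac{7 g}{4}$)
$l{\left(z \right)} = \frac{2 z}{\frac{35}{4} + z}$ ($l{\left(z \right)} = \frac{z + z}{z - - \frac{35}{4}} = \frac{2 z}{z + \frac{35}{4}} = \frac{2 z}{\frac{35}{4} + z}$)
$29 \left(-37\right) l{\left(-2 - C{\left(5 \right)} \right)} = 29 \left(-37\right) \frac{8 \left(-2 - \left(10 + 5^{2} + 7 \cdot 5\right)\right)}{35 + 4 \left(-2 - \left(10 + 5^{2} + 7 \cdot 5\right)\right)} = - 1073 \frac{8 \left(-2 - \left(10 + 25 + 35\right)\right)}{35 + 4 \left(-2 - \left(10 + 25 + 35\right)\right)} = - 1073 \frac{8 \left(-2 - 70\right)}{35 + 4 \left(-2 - 70\right)} = - 1073 \cdot 8 \left(-72\right) \frac{1}{35 + 4 \left(-72\right)} = - 1073 \cdot 8 \left(-72\right) \frac{1}{35 - 288} = - 1073 \cdot 8 \left(-72\right) \frac{1}{-253} = - 1073 \cdot 8 \left(-72\right) \left(- \frac{1}{253}\right) = \left(-1073\right) \frac{576}{253} = - \frac{618048}{253}$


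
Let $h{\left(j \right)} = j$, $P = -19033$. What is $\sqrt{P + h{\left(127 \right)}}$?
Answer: $i \sqrt{18906} \approx 137.5 i$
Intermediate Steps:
$\sqrt{P + h{\left(127 \right)}} = \sqrt{-19033 + 127} = \sqrt{-18906} = i \sqrt{18906}$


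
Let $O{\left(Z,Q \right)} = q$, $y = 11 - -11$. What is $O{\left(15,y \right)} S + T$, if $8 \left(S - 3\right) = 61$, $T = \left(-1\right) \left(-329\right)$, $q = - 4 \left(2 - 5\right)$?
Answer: $\frac{913}{2} \approx 456.5$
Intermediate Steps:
$q = 12$ ($q = \left(-4\right) \left(-3\right) = 12$)
$y = 22$ ($y = 11 + 11 = 22$)
$O{\left(Z,Q \right)} = 12$
$T = 329$
$S = \frac{85}{8}$ ($S = 3 + \frac{1}{8} \cdot 61 = 3 + \frac{61}{8} = \frac{85}{8} \approx 10.625$)
$O{\left(15,y \right)} S + T = 12 \cdot \frac{85}{8} + 329 = \frac{255}{2} + 329 = \frac{913}{2}$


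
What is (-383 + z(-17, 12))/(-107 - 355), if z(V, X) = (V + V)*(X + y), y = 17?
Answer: 1369/462 ≈ 2.9632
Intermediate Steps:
z(V, X) = 2*V*(17 + X) (z(V, X) = (V + V)*(X + 17) = (2*V)*(17 + X) = 2*V*(17 + X))
(-383 + z(-17, 12))/(-107 - 355) = (-383 + 2*(-17)*(17 + 12))/(-107 - 355) = (-383 + 2*(-17)*29)/(-462) = (-383 - 986)*(-1/462) = -1369*(-1/462) = 1369/462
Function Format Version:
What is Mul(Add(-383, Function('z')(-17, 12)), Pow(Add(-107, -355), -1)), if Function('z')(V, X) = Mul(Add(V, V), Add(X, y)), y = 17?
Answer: Rational(1369, 462) ≈ 2.9632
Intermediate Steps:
Function('z')(V, X) = Mul(2, V, Add(17, X)) (Function('z')(V, X) = Mul(Add(V, V), Add(X, 17)) = Mul(Mul(2, V), Add(17, X)) = Mul(2, V, Add(17, X)))
Mul(Add(-383, Function('z')(-17, 12)), Pow(Add(-107, -355), -1)) = Mul(Add(-383, Mul(2, -17, Add(17, 12))), Pow(Add(-107, -355), -1)) = Mul(Add(-383, Mul(2, -17, 29)), Pow(-462, -1)) = Mul(Add(-383, -986), Rational(-1, 462)) = Mul(-1369, Rational(-1, 462)) = Rational(1369, 462)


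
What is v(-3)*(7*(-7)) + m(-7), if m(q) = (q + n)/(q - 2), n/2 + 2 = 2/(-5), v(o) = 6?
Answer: -13171/45 ≈ -292.69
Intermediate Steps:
n = -24/5 (n = -4 + 2*(2/(-5)) = -4 + 2*(2*(-⅕)) = -4 + 2*(-⅖) = -4 - ⅘ = -24/5 ≈ -4.8000)
m(q) = (-24/5 + q)/(-2 + q) (m(q) = (q - 24/5)/(q - 2) = (-24/5 + q)/(-2 + q))
v(-3)*(7*(-7)) + m(-7) = 6*(7*(-7)) + (-24/5 - 7)/(-2 - 7) = 6*(-49) - 59/5/(-9) = -294 - ⅑*(-59/5) = -294 + 59/45 = -13171/45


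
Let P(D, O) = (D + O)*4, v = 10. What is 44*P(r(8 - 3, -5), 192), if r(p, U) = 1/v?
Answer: 169048/5 ≈ 33810.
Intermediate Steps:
r(p, U) = 1/10
P(D, O) = 4*D + 4*O
44*P(r(8 - 3, -5), 192) = 44*(4*(1/10) + 4*192) = 44*(2/5 + 768) = 44*(3842/5) = 169048/5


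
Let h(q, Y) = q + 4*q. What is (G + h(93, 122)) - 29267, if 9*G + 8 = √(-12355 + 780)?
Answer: -259226/9 + 5*I*√463/9 ≈ -28803.0 + 11.954*I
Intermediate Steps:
G = -8/9 + 5*I*√463/9 (G = -8/9 + √(-12355 + 780)/9 = -8/9 + √(-11575)/9 = -8/9 + (5*I*√463)/9 = -8/9 + 5*I*√463/9 ≈ -0.88889 + 11.954*I)
h(q, Y) = 5*q
(G + h(93, 122)) - 29267 = ((-8/9 + 5*I*√463/9) + 5*93) - 29267 = ((-8/9 + 5*I*√463/9) + 465) - 29267 = (4177/9 + 5*I*√463/9) - 29267 = -259226/9 + 5*I*√463/9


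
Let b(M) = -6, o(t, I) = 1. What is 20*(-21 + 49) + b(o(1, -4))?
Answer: 554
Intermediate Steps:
20*(-21 + 49) + b(o(1, -4)) = 20*(-21 + 49) - 6 = 20*28 - 6 = 560 - 6 = 554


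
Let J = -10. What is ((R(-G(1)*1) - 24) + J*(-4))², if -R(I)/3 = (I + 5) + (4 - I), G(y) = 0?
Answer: 121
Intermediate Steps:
R(I) = -27 (R(I) = -3*((I + 5) + (4 - I)) = -3*((5 + I) + (4 - I)) = -3*9 = -27)
((R(-G(1)*1) - 24) + J*(-4))² = ((-27 - 24) - 10*(-4))² = (-51 + 40)² = (-11)² = 121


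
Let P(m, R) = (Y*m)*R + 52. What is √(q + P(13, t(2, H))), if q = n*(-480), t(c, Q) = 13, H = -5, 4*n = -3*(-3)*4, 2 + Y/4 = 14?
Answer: 62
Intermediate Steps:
Y = 48 (Y = -8 + 4*14 = -8 + 56 = 48)
n = 9 (n = (-3*(-3)*4)/4 = (9*4)/4 = (¼)*36 = 9)
P(m, R) = 52 + 48*R*m (P(m, R) = (48*m)*R + 52 = 48*R*m + 52 = 52 + 48*R*m)
q = -4320 (q = 9*(-480) = -4320)
√(q + P(13, t(2, H))) = √(-4320 + (52 + 48*13*13)) = √(-4320 + (52 + 8112)) = √(-4320 + 8164) = √3844 = 62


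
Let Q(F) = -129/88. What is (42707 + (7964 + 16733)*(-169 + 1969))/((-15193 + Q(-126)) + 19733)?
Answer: 3915763016/399391 ≈ 9804.3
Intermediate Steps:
Q(F) = -129/88 (Q(F) = -129*1/88 = -129/88)
(42707 + (7964 + 16733)*(-169 + 1969))/((-15193 + Q(-126)) + 19733) = (42707 + (7964 + 16733)*(-169 + 1969))/((-15193 - 129/88) + 19733) = (42707 + 24697*1800)/(-1337113/88 + 19733) = (42707 + 44454600)/(399391/88) = 44497307*(88/399391) = 3915763016/399391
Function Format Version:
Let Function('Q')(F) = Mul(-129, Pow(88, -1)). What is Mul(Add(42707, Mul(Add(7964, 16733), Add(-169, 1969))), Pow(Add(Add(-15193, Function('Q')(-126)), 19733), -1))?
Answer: Rational(3915763016, 399391) ≈ 9804.3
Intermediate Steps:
Function('Q')(F) = Rational(-129, 88) (Function('Q')(F) = Mul(-129, Rational(1, 88)) = Rational(-129, 88))
Mul(Add(42707, Mul(Add(7964, 16733), Add(-169, 1969))), Pow(Add(Add(-15193, Function('Q')(-126)), 19733), -1)) = Mul(Add(42707, Mul(Add(7964, 16733), Add(-169, 1969))), Pow(Add(Add(-15193, Rational(-129, 88)), 19733), -1)) = Mul(Add(42707, Mul(24697, 1800)), Pow(Add(Rational(-1337113, 88), 19733), -1)) = Mul(Add(42707, 44454600), Pow(Rational(399391, 88), -1)) = Mul(44497307, Rational(88, 399391)) = Rational(3915763016, 399391)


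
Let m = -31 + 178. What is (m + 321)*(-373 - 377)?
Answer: -351000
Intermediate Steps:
m = 147
(m + 321)*(-373 - 377) = (147 + 321)*(-373 - 377) = 468*(-750) = -351000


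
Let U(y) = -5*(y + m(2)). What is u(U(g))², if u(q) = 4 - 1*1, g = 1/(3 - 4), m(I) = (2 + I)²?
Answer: 9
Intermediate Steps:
g = -1 (g = 1/(-1) = -1)
U(y) = -80 - 5*y (U(y) = -5*(y + (2 + 2)²) = -5*(y + 4²) = -5*(y + 16) = -5*(16 + y) = -80 - 5*y)
u(q) = 3 (u(q) = 4 - 1 = 3)
u(U(g))² = 3² = 9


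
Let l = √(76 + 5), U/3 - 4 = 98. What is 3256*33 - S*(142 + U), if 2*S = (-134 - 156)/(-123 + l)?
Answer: 6092056/57 ≈ 1.0688e+5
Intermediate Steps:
U = 306 (U = 12 + 3*98 = 12 + 294 = 306)
l = 9 (l = √81 = 9)
S = 145/114 (S = ((-134 - 156)/(-123 + 9))/2 = (-290/(-114))/2 = (-290*(-1/114))/2 = (½)*(145/57) = 145/114 ≈ 1.2719)
3256*33 - S*(142 + U) = 3256*33 - 145*(142 + 306)/114 = 107448 - 145*448/114 = 107448 - 1*32480/57 = 107448 - 32480/57 = 6092056/57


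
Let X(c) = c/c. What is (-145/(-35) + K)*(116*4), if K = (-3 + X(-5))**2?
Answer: 26448/7 ≈ 3778.3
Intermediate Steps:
X(c) = 1
K = 4 (K = (-3 + 1)**2 = (-2)**2 = 4)
(-145/(-35) + K)*(116*4) = (-145/(-35) + 4)*(116*4) = (-145*(-1/35) + 4)*464 = (29/7 + 4)*464 = (57/7)*464 = 26448/7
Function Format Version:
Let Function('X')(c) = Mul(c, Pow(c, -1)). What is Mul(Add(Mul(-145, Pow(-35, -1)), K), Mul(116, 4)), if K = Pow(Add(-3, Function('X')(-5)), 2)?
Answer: Rational(26448, 7) ≈ 3778.3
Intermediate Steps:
Function('X')(c) = 1
K = 4 (K = Pow(Add(-3, 1), 2) = Pow(-2, 2) = 4)
Mul(Add(Mul(-145, Pow(-35, -1)), K), Mul(116, 4)) = Mul(Add(Mul(-145, Pow(-35, -1)), 4), Mul(116, 4)) = Mul(Add(Mul(-145, Rational(-1, 35)), 4), 464) = Mul(Add(Rational(29, 7), 4), 464) = Mul(Rational(57, 7), 464) = Rational(26448, 7)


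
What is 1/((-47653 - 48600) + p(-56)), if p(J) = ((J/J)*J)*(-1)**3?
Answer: -1/96197 ≈ -1.0395e-5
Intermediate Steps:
p(J) = -J (p(J) = (1*J)*(-1) = J*(-1) = -J)
1/((-47653 - 48600) + p(-56)) = 1/((-47653 - 48600) - 1*(-56)) = 1/(-96253 + 56) = 1/(-96197) = -1/96197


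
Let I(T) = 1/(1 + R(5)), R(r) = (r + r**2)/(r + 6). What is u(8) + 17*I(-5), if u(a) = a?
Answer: 515/41 ≈ 12.561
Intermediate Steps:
R(r) = (r + r**2)/(6 + r)
I(T) = 11/41 (I(T) = 1/(1 + 5*(1 + 5)/(6 + 5)) = 1/(1 + 5*6/11) = 1/(1 + 5*(1/11)*6) = 1/(1 + 30/11) = 1/(41/11) = 11/41)
u(8) + 17*I(-5) = 8 + 17*(11/41) = 8 + 187/41 = 515/41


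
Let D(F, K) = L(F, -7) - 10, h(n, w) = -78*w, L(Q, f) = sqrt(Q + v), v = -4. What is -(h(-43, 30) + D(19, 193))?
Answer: 2350 - sqrt(15) ≈ 2346.1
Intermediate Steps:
L(Q, f) = sqrt(-4 + Q) (L(Q, f) = sqrt(Q - 4) = sqrt(-4 + Q))
D(F, K) = -10 + sqrt(-4 + F) (D(F, K) = sqrt(-4 + F) - 10 = -10 + sqrt(-4 + F))
-(h(-43, 30) + D(19, 193)) = -(-78*30 + (-10 + sqrt(-4 + 19))) = -(-2340 + (-10 + sqrt(15))) = -(-2350 + sqrt(15)) = 2350 - sqrt(15)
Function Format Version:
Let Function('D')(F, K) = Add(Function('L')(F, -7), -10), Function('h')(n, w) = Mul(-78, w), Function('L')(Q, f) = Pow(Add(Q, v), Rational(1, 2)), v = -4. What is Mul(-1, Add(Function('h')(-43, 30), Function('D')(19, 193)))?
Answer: Add(2350, Mul(-1, Pow(15, Rational(1, 2)))) ≈ 2346.1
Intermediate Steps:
Function('L')(Q, f) = Pow(Add(-4, Q), Rational(1, 2)) (Function('L')(Q, f) = Pow(Add(Q, -4), Rational(1, 2)) = Pow(Add(-4, Q), Rational(1, 2)))
Function('D')(F, K) = Add(-10, Pow(Add(-4, F), Rational(1, 2))) (Function('D')(F, K) = Add(Pow(Add(-4, F), Rational(1, 2)), -10) = Add(-10, Pow(Add(-4, F), Rational(1, 2))))
Mul(-1, Add(Function('h')(-43, 30), Function('D')(19, 193))) = Mul(-1, Add(Mul(-78, 30), Add(-10, Pow(Add(-4, 19), Rational(1, 2))))) = Mul(-1, Add(-2340, Add(-10, Pow(15, Rational(1, 2))))) = Mul(-1, Add(-2350, Pow(15, Rational(1, 2)))) = Add(2350, Mul(-1, Pow(15, Rational(1, 2))))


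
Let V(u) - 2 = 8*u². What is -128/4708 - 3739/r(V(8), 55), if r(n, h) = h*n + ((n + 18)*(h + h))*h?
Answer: -9845513/347415090 ≈ -0.028339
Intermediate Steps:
V(u) = 2 + 8*u²
r(n, h) = h*n + 2*h²*(18 + n) (r(n, h) = h*n + ((18 + n)*(2*h))*h = h*n + (2*h*(18 + n))*h = h*n + 2*h²*(18 + n))
-128/4708 - 3739/r(V(8), 55) = -128/4708 - 3739*1/(55*((2 + 8*8²) + 36*55 + 2*55*(2 + 8*8²))) = -128*1/4708 - 3739*1/(55*((2 + 8*64) + 1980 + 2*55*(2 + 8*64))) = -32/1177 - 3739*1/(55*((2 + 512) + 1980 + 2*55*(2 + 512))) = -32/1177 - 3739*1/(55*(514 + 1980 + 2*55*514)) = -32/1177 - 3739*1/(55*(514 + 1980 + 56540)) = -32/1177 - 3739/(55*59034) = -32/1177 - 3739/3246870 = -9845513/347415090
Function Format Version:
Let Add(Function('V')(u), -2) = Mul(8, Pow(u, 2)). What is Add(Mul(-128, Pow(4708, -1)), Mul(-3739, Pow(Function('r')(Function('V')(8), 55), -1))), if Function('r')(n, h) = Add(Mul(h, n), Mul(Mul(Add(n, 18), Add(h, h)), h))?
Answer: Rational(-9845513, 347415090) ≈ -0.028339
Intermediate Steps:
Function('V')(u) = Add(2, Mul(8, Pow(u, 2)))
Function('r')(n, h) = Add(Mul(h, n), Mul(2, Pow(h, 2), Add(18, n))) (Function('r')(n, h) = Add(Mul(h, n), Mul(Mul(Add(18, n), Mul(2, h)), h)) = Add(Mul(h, n), Mul(Mul(2, h, Add(18, n)), h)) = Add(Mul(h, n), Mul(2, Pow(h, 2), Add(18, n))))
Add(Mul(-128, Pow(4708, -1)), Mul(-3739, Pow(Function('r')(Function('V')(8), 55), -1))) = Add(Mul(-128, Pow(4708, -1)), Mul(-3739, Pow(Mul(55, Add(Add(2, Mul(8, Pow(8, 2))), Mul(36, 55), Mul(2, 55, Add(2, Mul(8, Pow(8, 2)))))), -1))) = Add(Mul(-128, Rational(1, 4708)), Mul(-3739, Pow(Mul(55, Add(Add(2, Mul(8, 64)), 1980, Mul(2, 55, Add(2, Mul(8, 64))))), -1))) = Add(Rational(-32, 1177), Mul(-3739, Pow(Mul(55, Add(Add(2, 512), 1980, Mul(2, 55, Add(2, 512)))), -1))) = Add(Rational(-32, 1177), Mul(-3739, Pow(Mul(55, Add(514, 1980, Mul(2, 55, 514))), -1))) = Add(Rational(-32, 1177), Mul(-3739, Pow(Mul(55, Add(514, 1980, 56540)), -1))) = Add(Rational(-32, 1177), Mul(-3739, Pow(Mul(55, 59034), -1))) = Add(Rational(-32, 1177), Mul(-3739, Pow(3246870, -1))) = Add(Rational(-32, 1177), Mul(-3739, Rational(1, 3246870))) = Add(Rational(-32, 1177), Rational(-3739, 3246870)) = Rational(-9845513, 347415090)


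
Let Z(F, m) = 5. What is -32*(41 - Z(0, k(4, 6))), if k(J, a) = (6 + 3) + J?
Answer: -1152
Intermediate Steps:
k(J, a) = 9 + J
-32*(41 - Z(0, k(4, 6))) = -32*(41 - 1*5) = -32*(41 - 5) = -32*36 = -1152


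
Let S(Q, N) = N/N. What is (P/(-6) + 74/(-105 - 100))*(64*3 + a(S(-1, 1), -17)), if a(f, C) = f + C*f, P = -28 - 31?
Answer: 1025288/615 ≈ 1667.1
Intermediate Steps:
S(Q, N) = 1
P = -59
(P/(-6) + 74/(-105 - 100))*(64*3 + a(S(-1, 1), -17)) = (-59/(-6) + 74/(-105 - 100))*(64*3 + 1*(1 - 17)) = (-59*(-⅙) + 74/(-205))*(192 + 1*(-16)) = (59/6 + 74*(-1/205))*(192 - 16) = (59/6 - 74/205)*176 = (11651/1230)*176 = 1025288/615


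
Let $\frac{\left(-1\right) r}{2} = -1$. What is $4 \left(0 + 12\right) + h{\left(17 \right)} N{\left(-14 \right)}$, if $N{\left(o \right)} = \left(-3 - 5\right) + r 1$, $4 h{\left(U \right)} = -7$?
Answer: $\frac{117}{2} \approx 58.5$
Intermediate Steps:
$h{\left(U \right)} = - \frac{7}{4}$ ($h{\left(U \right)} = \frac{1}{4} \left(-7\right) = - \frac{7}{4}$)
$r = 2$ ($r = \left(-2\right) \left(-1\right) = 2$)
$N{\left(o \right)} = -6$ ($N{\left(o \right)} = \left(-3 - 5\right) + 2 \cdot 1 = -8 + 2 = -6$)
$4 \left(0 + 12\right) + h{\left(17 \right)} N{\left(-14 \right)} = 4 \left(0 + 12\right) - - \frac{21}{2} = 4 \cdot 12 + \frac{21}{2} = 48 + \frac{21}{2} = \frac{117}{2}$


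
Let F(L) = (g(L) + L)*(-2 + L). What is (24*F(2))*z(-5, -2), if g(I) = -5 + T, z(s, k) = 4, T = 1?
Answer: 0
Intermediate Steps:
g(I) = -4 (g(I) = -5 + 1 = -4)
F(L) = (-4 + L)*(-2 + L)
(24*F(2))*z(-5, -2) = (24*(8 + 2² - 6*2))*4 = (24*(8 + 4 - 12))*4 = (24*0)*4 = 0*4 = 0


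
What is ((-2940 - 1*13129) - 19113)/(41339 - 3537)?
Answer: -17591/18901 ≈ -0.93069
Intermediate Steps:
((-2940 - 1*13129) - 19113)/(41339 - 3537) = ((-2940 - 13129) - 19113)/37802 = (-16069 - 19113)*(1/37802) = -35182*1/37802 = -17591/18901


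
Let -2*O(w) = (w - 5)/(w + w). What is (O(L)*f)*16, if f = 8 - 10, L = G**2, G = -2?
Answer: -2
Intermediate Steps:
L = 4 (L = (-2)**2 = 4)
O(w) = -(-5 + w)/(4*w) (O(w) = -(w - 5)/(2*(w + w)) = -(-5 + w)/(2*(2*w)) = -(-5 + w)*1/(2*w)/2 = -(-5 + w)/(4*w))
f = -2
(O(L)*f)*16 = (((1/4)*(5 - 1*4)/4)*(-2))*16 = (((1/4)*(1/4)*(5 - 4))*(-2))*16 = (((1/4)*(1/4)*1)*(-2))*16 = ((1/16)*(-2))*16 = -1/8*16 = -2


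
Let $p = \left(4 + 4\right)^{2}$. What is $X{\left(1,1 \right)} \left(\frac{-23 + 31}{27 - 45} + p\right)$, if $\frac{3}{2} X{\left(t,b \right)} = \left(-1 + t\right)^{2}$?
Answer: $0$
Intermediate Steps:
$p = 64$ ($p = 8^{2} = 64$)
$X{\left(t,b \right)} = \frac{2 \left(-1 + t\right)^{2}}{3}$
$X{\left(1,1 \right)} \left(\frac{-23 + 31}{27 - 45} + p\right) = \frac{2 \left(-1 + 1\right)^{2}}{3} \left(\frac{-23 + 31}{27 - 45} + 64\right) = \frac{2 \cdot 0^{2}}{3} \left(\frac{8}{-18} + 64\right) = \frac{2}{3} \cdot 0 \left(8 \left(- \frac{1}{18}\right) + 64\right) = 0 \left(- \frac{4}{9} + 64\right) = 0 \cdot \frac{572}{9} = 0$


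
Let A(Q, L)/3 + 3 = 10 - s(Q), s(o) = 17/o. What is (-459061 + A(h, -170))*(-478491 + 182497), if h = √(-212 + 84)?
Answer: 135873085760 - 7547847*I*√2/8 ≈ 1.3587e+11 - 1.3343e+6*I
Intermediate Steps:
h = 8*I*√2 (h = √(-128) = 8*I*√2 ≈ 11.314*I)
A(Q, L) = 21 - 51/Q (A(Q, L) = -9 + 3*(10 - 17/Q) = -9 + (30 - 51/Q) = 21 - 51/Q)
(-459061 + A(h, -170))*(-478491 + 182497) = (-459061 + (21 - 51*(-I*√2/16)))*(-478491 + 182497) = (-459061 + (21 - (-51)*I*√2/16))*(-295994) = (-459061 + (21 + 51*I*√2/16))*(-295994) = (-459040 + 51*I*√2/16)*(-295994) = 135873085760 - 7547847*I*√2/8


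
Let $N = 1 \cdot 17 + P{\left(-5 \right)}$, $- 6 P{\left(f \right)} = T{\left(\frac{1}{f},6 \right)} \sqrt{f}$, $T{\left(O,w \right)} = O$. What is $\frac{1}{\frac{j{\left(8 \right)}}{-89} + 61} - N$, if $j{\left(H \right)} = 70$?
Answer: $- \frac{91014}{5359} - \frac{i \sqrt{5}}{30} \approx -16.983 - 0.074536 i$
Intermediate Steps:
$P{\left(f \right)} = - \frac{1}{6 \sqrt{f}}$ ($P{\left(f \right)} = - \frac{\frac{1}{f} \sqrt{f}}{6} = - \frac{1}{6 \sqrt{f}}$)
$N = 17 + \frac{i \sqrt{5}}{30}$ ($N = 1 \cdot 17 - \frac{1}{6 i \sqrt{5}} = 17 - \frac{\left(- \frac{1}{5}\right) i \sqrt{5}}{6} = 17 + \frac{i \sqrt{5}}{30} \approx 17.0 + 0.074536 i$)
$\frac{1}{\frac{j{\left(8 \right)}}{-89} + 61} - N = \frac{1}{\frac{70}{-89} + 61} - \left(17 + \frac{i \sqrt{5}}{30}\right) = \frac{1}{70 \left(- \frac{1}{89}\right) + 61} - \left(17 + \frac{i \sqrt{5}}{30}\right) = \frac{1}{- \frac{70}{89} + 61} - \left(17 + \frac{i \sqrt{5}}{30}\right) = \frac{1}{\frac{5359}{89}} - \left(17 + \frac{i \sqrt{5}}{30}\right) = \frac{89}{5359} - \left(17 + \frac{i \sqrt{5}}{30}\right) = - \frac{91014}{5359} - \frac{i \sqrt{5}}{30}$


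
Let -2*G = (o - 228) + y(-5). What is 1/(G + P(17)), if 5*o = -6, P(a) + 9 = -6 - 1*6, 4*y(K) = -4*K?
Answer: 10/911 ≈ 0.010977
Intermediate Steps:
y(K) = -K (y(K) = (-4*K)/4 = -K)
P(a) = -21 (P(a) = -9 + (-6 - 1*6) = -9 + (-6 - 6) = -9 - 12 = -21)
o = -6/5 (o = (1/5)*(-6) = -6/5 ≈ -1.2000)
G = 1121/10 (G = -((-6/5 - 228) - 1*(-5))/2 = -(-1146/5 + 5)/2 = -1/2*(-1121/5) = 1121/10 ≈ 112.10)
1/(G + P(17)) = 1/(1121/10 - 21) = 1/(911/10) = 10/911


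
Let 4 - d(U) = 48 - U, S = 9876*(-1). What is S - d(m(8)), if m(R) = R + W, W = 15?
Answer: -9855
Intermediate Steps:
S = -9876
m(R) = 15 + R (m(R) = R + 15 = 15 + R)
d(U) = -44 + U (d(U) = 4 - (48 - U) = 4 + (-48 + U) = -44 + U)
S - d(m(8)) = -9876 - (-44 + (15 + 8)) = -9876 - (-44 + 23) = -9876 - 1*(-21) = -9876 + 21 = -9855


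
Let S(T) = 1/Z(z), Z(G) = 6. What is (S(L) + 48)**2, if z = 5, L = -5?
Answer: 83521/36 ≈ 2320.0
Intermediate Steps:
S(T) = 1/6
(S(L) + 48)**2 = (1/6 + 48)**2 = (289/6)**2 = 83521/36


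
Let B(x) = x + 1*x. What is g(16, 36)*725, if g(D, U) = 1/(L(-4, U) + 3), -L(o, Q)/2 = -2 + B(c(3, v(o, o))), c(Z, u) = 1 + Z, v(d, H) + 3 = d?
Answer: -725/9 ≈ -80.556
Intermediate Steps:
v(d, H) = -3 + d
B(x) = 2*x (B(x) = x + x = 2*x)
L(o, Q) = -12 (L(o, Q) = -2*(-2 + 2*(1 + 3)) = -2*(-2 + 2*4) = -2*(-2 + 8) = -2*6 = -12)
g(D, U) = -⅑ (g(D, U) = 1/(-12 + 3) = 1/(-9) = -⅑)
g(16, 36)*725 = -⅑*725 = -725/9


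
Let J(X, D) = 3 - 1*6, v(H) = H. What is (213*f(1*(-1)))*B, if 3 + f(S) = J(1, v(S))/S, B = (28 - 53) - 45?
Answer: 0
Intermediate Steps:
J(X, D) = -3 (J(X, D) = 3 - 6 = -3)
B = -70 (B = -25 - 45 = -70)
f(S) = -3 - 3/S
(213*f(1*(-1)))*B = (213*(-3 - 3/(1*(-1))))*(-70) = (213*(-3 - 3/(-1)))*(-70) = (213*(-3 - 3*(-1)))*(-70) = (213*(-3 + 3))*(-70) = (213*0)*(-70) = 0*(-70) = 0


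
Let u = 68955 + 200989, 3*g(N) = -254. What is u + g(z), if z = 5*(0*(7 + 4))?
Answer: 809578/3 ≈ 2.6986e+5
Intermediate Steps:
z = 0 (z = 5*(0*11) = 5*0 = 0)
g(N) = -254/3 (g(N) = (⅓)*(-254) = -254/3)
u = 269944
u + g(z) = 269944 - 254/3 = 809578/3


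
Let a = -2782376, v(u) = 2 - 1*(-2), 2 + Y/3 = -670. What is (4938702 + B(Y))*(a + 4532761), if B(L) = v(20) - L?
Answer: 8648165677970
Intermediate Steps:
Y = -2016 (Y = -6 + 3*(-670) = -6 - 2010 = -2016)
v(u) = 4 (v(u) = 2 + 2 = 4)
B(L) = 4 - L
(4938702 + B(Y))*(a + 4532761) = (4938702 + (4 - 1*(-2016)))*(-2782376 + 4532761) = (4938702 + (4 + 2016))*1750385 = (4938702 + 2020)*1750385 = 4940722*1750385 = 8648165677970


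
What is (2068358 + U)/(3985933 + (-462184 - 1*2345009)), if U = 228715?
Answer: 2297073/1178740 ≈ 1.9488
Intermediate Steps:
(2068358 + U)/(3985933 + (-462184 - 1*2345009)) = (2068358 + 228715)/(3985933 + (-462184 - 1*2345009)) = 2297073/(3985933 + (-462184 - 2345009)) = 2297073/(3985933 - 2807193) = 2297073/1178740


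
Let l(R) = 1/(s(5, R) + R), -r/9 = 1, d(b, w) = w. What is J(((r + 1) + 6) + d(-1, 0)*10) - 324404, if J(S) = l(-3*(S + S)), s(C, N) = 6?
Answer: -5839271/18 ≈ -3.2440e+5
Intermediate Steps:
r = -9 (r = -9*1 = -9)
l(R) = 1/(6 + R)
J(S) = 1/(6 - 6*S) (J(S) = 1/(6 - 3*(S + S)) = 1/(6 - 6*S))
J(((r + 1) + 6) + d(-1, 0)*10) - 324404 = -1/(-6 + 6*(((-9 + 1) + 6) + 0*10)) - 324404 = -1/(-6 + 6*((-8 + 6) + 0)) - 324404 = -1/(-6 + 6*(-2 + 0)) - 324404 = -1/(-6 + 6*(-2)) - 324404 = -1/(-6 - 12) - 324404 = -1/(-18) - 324404 = -1*(-1/18) - 324404 = 1/18 - 324404 = -5839271/18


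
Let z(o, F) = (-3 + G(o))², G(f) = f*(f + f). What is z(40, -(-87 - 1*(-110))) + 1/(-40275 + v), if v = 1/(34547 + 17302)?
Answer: 21343282172973617/2088218474 ≈ 1.0221e+7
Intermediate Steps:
G(f) = 2*f² (G(f) = f*(2*f) = 2*f²)
z(o, F) = (-3 + 2*o²)²
v = 1/51849 ≈ 1.9287e-5
z(40, -(-87 - 1*(-110))) + 1/(-40275 + v) = (-3 + 2*40²)² + 1/(-40275 + 1/51849) = (-3 + 2*1600)² + 1/(-2088218474/51849) = (-3 + 3200)² - 51849/2088218474 = 3197² - 51849/2088218474 = 10220809 - 51849/2088218474 = 21343282172973617/2088218474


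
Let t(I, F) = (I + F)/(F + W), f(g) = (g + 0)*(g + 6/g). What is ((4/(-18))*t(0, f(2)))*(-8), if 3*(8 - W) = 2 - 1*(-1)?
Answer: 160/153 ≈ 1.0458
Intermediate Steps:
W = 7 (W = 8 - (2 - 1*(-1))/3 = 8 - (2 + 1)/3 = 8 - ⅓*3 = 8 - 1 = 7)
f(g) = g*(g + 6/g)
t(I, F) = (F + I)/(7 + F) (t(I, F) = (I + F)/(F + 7) = (F + I)/(7 + F))
((4/(-18))*t(0, f(2)))*(-8) = ((4/(-18))*(((6 + 2²) + 0)/(7 + (6 + 2²))))*(-8) = ((4*(-1/18))*(((6 + 4) + 0)/(7 + (6 + 4))))*(-8) = -2*(10 + 0)/(9*(7 + 10))*(-8) = -2*10/(9*17)*(-8) = -2*10/153*(-8) = -2/9*10/17*(-8) = -20/153*(-8) = 160/153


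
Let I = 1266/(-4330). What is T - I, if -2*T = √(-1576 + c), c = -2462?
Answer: 633/2165 - I*√4038/2 ≈ 0.29238 - 31.773*I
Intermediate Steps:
T = -I*√4038/2 (T = -√(-1576 - 2462)/2 = -I*√4038/2 ≈ -31.773*I)
I = -633/2165 (I = 1266*(-1/4330) = -633/2165 ≈ -0.29238)
T - I = -I*√4038/2 - 1*(-633/2165) = -I*√4038/2 + 633/2165 = 633/2165 - I*√4038/2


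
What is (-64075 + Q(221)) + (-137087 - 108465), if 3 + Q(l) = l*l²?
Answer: 10484231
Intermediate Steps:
Q(l) = -3 + l³ (Q(l) = -3 + l*l² = -3 + l³)
(-64075 + Q(221)) + (-137087 - 108465) = (-64075 + (-3 + 221³)) + (-137087 - 108465) = (-64075 + (-3 + 10793861)) - 245552 = (-64075 + 10793858) - 245552 = 10729783 - 245552 = 10484231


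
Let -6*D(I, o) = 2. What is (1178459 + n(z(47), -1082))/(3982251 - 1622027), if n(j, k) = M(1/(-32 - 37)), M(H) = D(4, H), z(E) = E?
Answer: 220961/442542 ≈ 0.49930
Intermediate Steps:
D(I, o) = -⅓ (D(I, o) = -⅙*2 = -⅓)
M(H) = -⅓
n(j, k) = -⅓
(1178459 + n(z(47), -1082))/(3982251 - 1622027) = (1178459 - ⅓)/(3982251 - 1622027) = (3535376/3)/2360224 = (3535376/3)*(1/2360224) = 220961/442542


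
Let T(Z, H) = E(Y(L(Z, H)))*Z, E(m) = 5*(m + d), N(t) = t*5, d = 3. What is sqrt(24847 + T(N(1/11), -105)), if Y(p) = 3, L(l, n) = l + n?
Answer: sqrt(3008137)/11 ≈ 157.67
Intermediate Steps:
N(t) = 5*t
E(m) = 15 + 5*m (E(m) = 5*(m + 3) = 5*(3 + m) = 15 + 5*m)
T(Z, H) = 30*Z (T(Z, H) = (15 + 5*3)*Z = (15 + 15)*Z = 30*Z)
sqrt(24847 + T(N(1/11), -105)) = sqrt(24847 + 30*(5/11)) = sqrt(24847 + 150/11) = sqrt(273467/11) = sqrt(3008137)/11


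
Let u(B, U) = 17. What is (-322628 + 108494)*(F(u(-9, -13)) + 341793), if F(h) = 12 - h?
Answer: -73188431592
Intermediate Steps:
(-322628 + 108494)*(F(u(-9, -13)) + 341793) = (-322628 + 108494)*((12 - 1*17) + 341793) = -214134*((12 - 17) + 341793) = -214134*(-5 + 341793) = -214134*341788 = -73188431592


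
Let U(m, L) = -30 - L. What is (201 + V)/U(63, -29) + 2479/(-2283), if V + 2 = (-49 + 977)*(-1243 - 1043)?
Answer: 4842717668/2283 ≈ 2.1212e+6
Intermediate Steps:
V = -2121410 (V = -2 + (-49 + 977)*(-1243 - 1043) = -2 + 928*(-2286) = -2 - 2121408 = -2121410)
(201 + V)/U(63, -29) + 2479/(-2283) = (201 - 2121410)/(-30 - 1*(-29)) + 2479/(-2283) = -2121209/(-30 + 29) + 2479*(-1/2283) = -2121209/(-1) - 2479/2283 = -2121209*(-1) - 2479/2283 = 2121209 - 2479/2283 = 4842717668/2283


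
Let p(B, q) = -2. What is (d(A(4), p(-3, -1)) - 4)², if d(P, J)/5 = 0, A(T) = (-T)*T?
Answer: 16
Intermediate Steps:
A(T) = -T²
d(P, J) = 0 (d(P, J) = 5*0 = 0)
(d(A(4), p(-3, -1)) - 4)² = (0 - 4)² = (-4)² = 16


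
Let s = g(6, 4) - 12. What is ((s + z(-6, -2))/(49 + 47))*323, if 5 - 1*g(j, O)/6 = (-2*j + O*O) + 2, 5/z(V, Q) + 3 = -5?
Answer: -48127/768 ≈ -62.665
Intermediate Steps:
z(V, Q) = -5/8 (z(V, Q) = 5/(-3 - 5) = 5/(-8) = 5*(-⅛) = -5/8)
g(j, O) = 18 - 6*O² + 12*j (g(j, O) = 30 - 6*((-2*j + O*O) + 2) = 30 - 6*((-2*j + O²) + 2) = 30 - 6*((O² - 2*j) + 2) = 30 - 6*(2 + O² - 2*j) = 30 + (-12 - 6*O² + 12*j) = 18 - 6*O² + 12*j)
s = -18 (s = (18 - 6*4² + 12*6) - 12 = (18 - 6*16 + 72) - 12 = (18 - 96 + 72) - 12 = -6 - 12 = -18)
((s + z(-6, -2))/(49 + 47))*323 = ((-18 - 5/8)/(49 + 47))*323 = -149/8/96*323 = -149/8*1/96*323 = -149/768*323 = -48127/768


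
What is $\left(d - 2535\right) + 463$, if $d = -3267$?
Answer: $-5339$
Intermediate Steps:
$\left(d - 2535\right) + 463 = \left(-3267 - 2535\right) + 463 = -5802 + 463 = -5339$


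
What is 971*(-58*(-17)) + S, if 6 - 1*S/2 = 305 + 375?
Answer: 956058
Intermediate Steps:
S = -1348 (S = 12 - 2*(305 + 375) = 12 - 2*680 = 12 - 1360 = -1348)
971*(-58*(-17)) + S = 971*(-58*(-17)) - 1348 = 971*986 - 1348 = 957406 - 1348 = 956058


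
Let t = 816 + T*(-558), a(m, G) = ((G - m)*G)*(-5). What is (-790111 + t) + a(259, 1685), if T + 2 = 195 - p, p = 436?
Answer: -12667751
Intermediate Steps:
a(m, G) = -5*G*(G - m) (a(m, G) = (G*(G - m))*(-5) = -5*G*(G - m))
T = -243 (T = -2 + (195 - 1*436) = -2 + (195 - 436) = -2 - 241 = -243)
t = 136410 (t = 816 - 243*(-558) = 816 + 135594 = 136410)
(-790111 + t) + a(259, 1685) = (-790111 + 136410) + 5*1685*(259 - 1*1685) = -653701 + 5*1685*(259 - 1685) = -653701 + 5*1685*(-1426) = -653701 - 12014050 = -12667751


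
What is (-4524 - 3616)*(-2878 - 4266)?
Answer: 58152160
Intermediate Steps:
(-4524 - 3616)*(-2878 - 4266) = -8140*(-7144) = 58152160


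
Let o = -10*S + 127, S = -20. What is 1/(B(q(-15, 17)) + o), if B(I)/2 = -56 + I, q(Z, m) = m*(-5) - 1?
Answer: 1/43 ≈ 0.023256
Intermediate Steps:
q(Z, m) = -1 - 5*m (q(Z, m) = -5*m - 1 = -1 - 5*m)
B(I) = -112 + 2*I (B(I) = 2*(-56 + I) = -112 + 2*I)
o = 327 (o = -10*(-20) + 127 = 200 + 127 = 327)
1/(B(q(-15, 17)) + o) = 1/((-112 + 2*(-1 - 5*17)) + 327) = 1/((-112 + 2*(-1 - 85)) + 327) = 1/((-112 + 2*(-86)) + 327) = 1/((-112 - 172) + 327) = 1/(-284 + 327) = 1/43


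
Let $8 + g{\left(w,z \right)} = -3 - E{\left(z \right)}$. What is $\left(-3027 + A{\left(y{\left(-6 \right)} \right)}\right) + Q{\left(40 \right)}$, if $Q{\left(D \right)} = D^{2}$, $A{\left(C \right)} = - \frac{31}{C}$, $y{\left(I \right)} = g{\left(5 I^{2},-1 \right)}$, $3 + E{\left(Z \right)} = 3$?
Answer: $- \frac{15666}{11} \approx -1424.2$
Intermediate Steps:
$E{\left(Z \right)} = 0$ ($E{\left(Z \right)} = -3 + 3 = 0$)
$g{\left(w,z \right)} = -11$ ($g{\left(w,z \right)} = -8 - 3 = -11$)
$y{\left(I \right)} = -11$
$\left(-3027 + A{\left(y{\left(-6 \right)} \right)}\right) + Q{\left(40 \right)} = \left(-3027 - \frac{31}{-11}\right) + 40^{2} = \left(-3027 - - \frac{31}{11}\right) + 1600 = \left(-3027 + \frac{31}{11}\right) + 1600 = - \frac{33266}{11} + 1600 = - \frac{15666}{11}$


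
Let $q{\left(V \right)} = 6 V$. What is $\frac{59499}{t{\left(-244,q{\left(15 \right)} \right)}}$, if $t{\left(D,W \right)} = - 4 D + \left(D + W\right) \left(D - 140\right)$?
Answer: $\frac{59499}{60112} \approx 0.9898$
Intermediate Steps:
$t{\left(D,W \right)} = - 4 D + \left(-140 + D\right) \left(D + W\right)$ ($t{\left(D,W \right)} = - 4 D + \left(D + W\right) \left(-140 + D\right) = - 4 D + \left(-140 + D\right) \left(D + W\right)$)
$\frac{59499}{t{\left(-244,q{\left(15 \right)} \right)}} = \frac{59499}{\left(-244\right)^{2} - -35136 - 140 \cdot 6 \cdot 15 - 244 \cdot 6 \cdot 15} = \frac{59499}{59536 + 35136 - 12600 - 21960} = \frac{59499}{60112}$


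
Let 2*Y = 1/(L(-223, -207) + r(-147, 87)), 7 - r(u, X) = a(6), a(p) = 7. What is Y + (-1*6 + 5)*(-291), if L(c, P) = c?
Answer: 129785/446 ≈ 291.00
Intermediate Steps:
r(u, X) = 0 (r(u, X) = 7 - 1*7 = 7 - 7 = 0)
Y = -1/446 (Y = 1/(2*(-223 + 0)) = (1/2)/(-223) = (1/2)*(-1/223) = -1/446 ≈ -0.0022422)
Y + (-1*6 + 5)*(-291) = -1/446 + (-1*6 + 5)*(-291) = -1/446 + (-6 + 5)*(-291) = -1/446 - 1*(-291) = -1/446 + 291 = 129785/446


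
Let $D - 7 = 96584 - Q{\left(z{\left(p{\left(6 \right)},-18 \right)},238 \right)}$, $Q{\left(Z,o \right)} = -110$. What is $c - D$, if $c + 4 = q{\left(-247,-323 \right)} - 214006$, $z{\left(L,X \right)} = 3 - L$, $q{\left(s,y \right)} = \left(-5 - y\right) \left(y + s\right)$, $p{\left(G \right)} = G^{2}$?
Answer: $-491971$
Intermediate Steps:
$q{\left(s,y \right)} = \left(-5 - y\right) \left(s + y\right)$
$c = -395270$ ($c = -4 - 395266 = -395270$)
$D = 96701$ ($D = 7 + \left(96584 - -110\right) = 7 + \left(96584 + 110\right) = 7 + 96694 = 96701$)
$c - D = -395270 - 96701 = -491971$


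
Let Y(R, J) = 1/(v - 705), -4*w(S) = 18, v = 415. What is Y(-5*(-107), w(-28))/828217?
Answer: -1/240182930 ≈ -4.1635e-9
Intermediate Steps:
w(S) = -9/2 (w(S) = -¼*18 = -9/2)
Y(R, J) = -1/290 (Y(R, J) = 1/(415 - 705) = 1/(-290) = -1/290)
Y(-5*(-107), w(-28))/828217 = -1/290/828217 = -1/290*1/828217 = -1/240182930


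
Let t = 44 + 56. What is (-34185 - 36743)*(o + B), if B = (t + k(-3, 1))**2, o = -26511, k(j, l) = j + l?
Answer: 1199179696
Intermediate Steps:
t = 100
B = 9604 (B = (100 + (-3 + 1))**2 = (100 - 2)**2 = 98**2 = 9604)
(-34185 - 36743)*(o + B) = (-34185 - 36743)*(-26511 + 9604) = -70928*(-16907) = 1199179696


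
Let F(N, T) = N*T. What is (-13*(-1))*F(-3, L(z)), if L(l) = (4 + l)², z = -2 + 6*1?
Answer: -2496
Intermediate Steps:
z = 4 (z = -2 + 6 = 4)
(-13*(-1))*F(-3, L(z)) = (-13*(-1))*(-3*(4 + 4)²) = 13*(-3*8²) = 13*(-3*64) = 13*(-192) = -2496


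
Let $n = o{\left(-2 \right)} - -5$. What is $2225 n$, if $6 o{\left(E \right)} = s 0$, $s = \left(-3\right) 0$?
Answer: $11125$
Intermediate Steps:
$s = 0$
$o{\left(E \right)} = 0$ ($o{\left(E \right)} = \frac{0 \cdot 0}{6} = \frac{1}{6} \cdot 0 = 0$)
$n = 5$ ($n = 0 - -5 = 0 + 5 = 5$)
$2225 n = 2225 \cdot 5 = 11125$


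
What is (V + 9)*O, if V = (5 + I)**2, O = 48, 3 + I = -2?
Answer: 432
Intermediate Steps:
I = -5 (I = -3 - 2 = -5)
V = 0 (V = (5 - 5)**2 = 0**2 = 0)
(V + 9)*O = (0 + 9)*48 = 9*48 = 432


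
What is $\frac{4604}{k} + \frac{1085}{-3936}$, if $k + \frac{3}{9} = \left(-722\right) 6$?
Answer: $- \frac{1669897}{1247712} \approx -1.3384$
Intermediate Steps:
$k = - \frac{12997}{3}$ ($k = - \frac{1}{3} - 4332 = - \frac{12997}{3} \approx -4332.3$)
$\frac{4604}{k} + \frac{1085}{-3936} = \frac{4604}{- \frac{12997}{3}} + \frac{1085}{-3936} = 4604 \left(- \frac{3}{12997}\right) + 1085 \left(- \frac{1}{3936}\right) = - \frac{13812}{12997} - \frac{1085}{3936} = - \frac{1669897}{1247712}$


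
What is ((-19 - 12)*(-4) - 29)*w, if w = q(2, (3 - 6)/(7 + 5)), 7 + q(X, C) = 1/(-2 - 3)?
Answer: -684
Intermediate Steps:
q(X, C) = -36/5 (q(X, C) = -7 + 1/(-2 - 3) = -7 + 1/(-5) = -7 - ⅕ = -36/5)
w = -36/5 ≈ -7.2000
((-19 - 12)*(-4) - 29)*w = ((-19 - 12)*(-4) - 29)*(-36/5) = (-31*(-4) - 29)*(-36/5) = (124 - 29)*(-36/5) = 95*(-36/5) = -684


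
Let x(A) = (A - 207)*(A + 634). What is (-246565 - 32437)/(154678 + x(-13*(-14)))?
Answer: -139501/67139 ≈ -2.0778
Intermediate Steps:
x(A) = (-207 + A)*(634 + A)
(-246565 - 32437)/(154678 + x(-13*(-14))) = (-246565 - 32437)/(154678 + (-131238 + (-13*(-14))**2 + 427*(-13*(-14)))) = -279002/(154678 + (-131238 + 182**2 + 427*182)) = -279002/(154678 + (-131238 + 33124 + 77714)) = -279002/(154678 - 20400) = -279002/134278 = -279002*1/134278 = -139501/67139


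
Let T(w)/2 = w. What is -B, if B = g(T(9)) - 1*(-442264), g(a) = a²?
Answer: -442588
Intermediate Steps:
T(w) = 2*w
B = 442588 (B = (2*9)² - 1*(-442264) = 18² + 442264 = 324 + 442264 = 442588)
-B = -1*442588 = -442588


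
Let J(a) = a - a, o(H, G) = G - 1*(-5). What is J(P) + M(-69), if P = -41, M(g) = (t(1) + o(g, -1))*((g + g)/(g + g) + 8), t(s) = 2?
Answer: 54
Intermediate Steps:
o(H, G) = 5 + G (o(H, G) = G + 5 = 5 + G)
M(g) = 54 (M(g) = (2 + (5 - 1))*((g + g)/(g + g) + 8) = (2 + 4)*((2*g)/((2*g)) + 8) = 6*((2*g)*(1/(2*g)) + 8) = 6*(1 + 8) = 6*9 = 54)
J(a) = 0
J(P) + M(-69) = 0 + 54 = 54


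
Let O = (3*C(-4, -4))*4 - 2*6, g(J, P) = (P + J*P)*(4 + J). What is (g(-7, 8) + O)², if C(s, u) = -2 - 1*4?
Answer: 3600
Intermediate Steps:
C(s, u) = -6 (C(s, u) = -2 - 4 = -6)
g(J, P) = (4 + J)*(P + J*P)
O = -84 (O = (3*(-6))*4 - 2*6 = -18*4 - 12 = -72 - 12 = -84)
(g(-7, 8) + O)² = (8*(4 + (-7)² + 5*(-7)) - 84)² = (8*(4 + 49 - 35) - 84)² = (8*18 - 84)² = (144 - 84)² = 60² = 3600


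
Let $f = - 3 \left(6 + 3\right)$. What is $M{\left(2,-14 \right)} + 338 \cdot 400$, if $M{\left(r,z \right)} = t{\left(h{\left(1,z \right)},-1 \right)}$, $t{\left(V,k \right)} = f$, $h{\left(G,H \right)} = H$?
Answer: $135173$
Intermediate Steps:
$f = -27$ ($f = \left(-3\right) 9 = -27$)
$t{\left(V,k \right)} = -27$
$M{\left(r,z \right)} = -27$
$M{\left(2,-14 \right)} + 338 \cdot 400 = -27 + 338 \cdot 400 = -27 + 135200 = 135173$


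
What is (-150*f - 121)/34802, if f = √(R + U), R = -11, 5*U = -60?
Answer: -121/34802 - 75*I*√23/17401 ≈ -0.0034768 - 0.020671*I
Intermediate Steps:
U = -12 (U = (⅕)*(-60) = -12)
f = I*√23 (f = √(-11 - 12) = √(-23) = I*√23 ≈ 4.7958*I)
(-150*f - 121)/34802 = (-150*I*√23 - 121)/34802 = (-150*I*√23 - 121)*(1/34802) = (-121 - 150*I*√23)*(1/34802) = -121/34802 - 75*I*√23/17401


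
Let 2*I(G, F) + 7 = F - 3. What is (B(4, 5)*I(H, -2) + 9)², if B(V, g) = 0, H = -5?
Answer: 81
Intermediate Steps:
I(G, F) = -5 + F/2 (I(G, F) = -7/2 + (F - 3)/2 = -7/2 + (-3 + F)/2 = -7/2 + (-3/2 + F/2) = -5 + F/2)
(B(4, 5)*I(H, -2) + 9)² = (0*(-5 + (½)*(-2)) + 9)² = (0*(-5 - 1) + 9)² = (0*(-6) + 9)² = (0 + 9)² = 9² = 81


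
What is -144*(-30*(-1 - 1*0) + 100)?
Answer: -18720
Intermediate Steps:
-144*(-30*(-1 - 1*0) + 100) = -144*(-30*(-1 + 0) + 100) = -144*(-30*(-1) + 100) = -144*(-5*(-6) + 100) = -144*(30 + 100) = -144*130 = -18720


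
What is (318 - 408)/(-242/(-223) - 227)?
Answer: 6690/16793 ≈ 0.39838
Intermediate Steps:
(318 - 408)/(-242/(-223) - 227) = -90/(-242*(-1/223) - 227) = -90/(242/223 - 227) = -90/(-50379/223) = -90*(-223/50379) = 6690/16793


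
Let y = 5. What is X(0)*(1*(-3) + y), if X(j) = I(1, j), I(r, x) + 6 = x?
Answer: -12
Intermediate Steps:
I(r, x) = -6 + x
X(j) = -6 + j
X(0)*(1*(-3) + y) = (-6 + 0)*(1*(-3) + 5) = -6*(-3 + 5) = -6*2 = -12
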